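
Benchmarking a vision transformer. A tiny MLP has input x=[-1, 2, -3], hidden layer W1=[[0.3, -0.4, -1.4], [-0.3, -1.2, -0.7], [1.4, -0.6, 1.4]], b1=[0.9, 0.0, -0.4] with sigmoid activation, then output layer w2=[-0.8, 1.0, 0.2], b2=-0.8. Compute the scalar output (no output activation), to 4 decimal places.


z1[0] = (0.3)·(-1) + (-0.4)·(2) + (-1.4)·(-3) + 0.9 = 4.0
z1[1] = (-0.3)·(-1) + (-1.2)·(2) + (-0.7)·(-3) + 0.0 = 0.0
z1[2] = (1.4)·(-1) + (-0.6)·(2) + (1.4)·(-3) - 0.4 = -7.2
h = sigmoid(z1) = [0.982, 0.5, 0.0007]
output = (-0.8)·(0.982) + (1.0)·(0.5) + (0.2)·(0.0007) - 0.8 = -1.0855

-1.0855


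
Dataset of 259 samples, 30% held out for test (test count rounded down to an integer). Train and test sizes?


Test = ⌊259·30/100⌋ = 77
Train = 259 - 77 = 182

Train: 182, Test: 77


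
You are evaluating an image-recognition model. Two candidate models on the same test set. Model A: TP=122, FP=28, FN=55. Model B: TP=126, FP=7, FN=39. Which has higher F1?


Model A: P=122/150=0.8133, R=122/177=0.6893, F1=2PR/(P+R)=2TP/(2TP+FP+FN)=244/327=0.7462
Model B: P=126/133=0.9474, R=126/165=0.7636, F1=2PR/(P+R)=2TP/(2TP+FP+FN)=252/298=0.8456
0.7462 < 0.8456 → Model B

Model B


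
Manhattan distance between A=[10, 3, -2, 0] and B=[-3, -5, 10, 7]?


d = |10+ 3| + |3+ 5| + |-2-10| + |0-7|
  = 13 + 8 + 12 + 7
  = 40

40


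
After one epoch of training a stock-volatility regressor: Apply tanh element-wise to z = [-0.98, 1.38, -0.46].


tanh(-0.98) = -0.7531
tanh(1.38) = 0.881
tanh(-0.46) = -0.4301
result = [-0.7531, 0.881, -0.4301]

[-0.7531, 0.881, -0.4301]


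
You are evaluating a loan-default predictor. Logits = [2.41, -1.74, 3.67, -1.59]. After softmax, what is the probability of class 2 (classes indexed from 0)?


Exponentials: e^2.41=11.134, e^-1.74=0.1755, e^3.67=39.2519, e^-1.59=0.2039
Sum = 50.7653
Softmax = [0.2193, 0.0035, 0.7732, 0.004]
p[2] = 39.2519/50.7653 = 0.7732

0.7732


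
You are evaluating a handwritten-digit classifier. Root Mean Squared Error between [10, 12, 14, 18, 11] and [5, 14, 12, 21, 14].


MSE = 51/5 = 10.2
RMSE = √(51/5) = 3.1937

3.1937


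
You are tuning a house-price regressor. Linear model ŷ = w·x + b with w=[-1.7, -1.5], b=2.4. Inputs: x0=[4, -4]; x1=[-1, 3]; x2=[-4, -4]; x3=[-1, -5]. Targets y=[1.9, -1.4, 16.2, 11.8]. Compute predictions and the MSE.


ŷ0 = (-1.7)·(4) + (-1.5)·(-4) + 2.4 = 1.6
ŷ1 = (-1.7)·(-1) + (-1.5)·(3) + 2.4 = -0.4
ŷ2 = (-1.7)·(-4) + (-1.5)·(-4) + 2.4 = 15.2
ŷ3 = (-1.7)·(-1) + (-1.5)·(-5) + 2.4 = 11.6
errors² = [0.09, 1.0, 1.0, 0.04]
MSE = 2.1300/4 = 0.5325

0.5325


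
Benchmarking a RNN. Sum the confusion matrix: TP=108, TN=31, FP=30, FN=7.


Total = TP + TN + FP + FN
= 108 + 31 + 30 + 7
= 176
(Predicted positive: 138, predicted negative: 38)

176


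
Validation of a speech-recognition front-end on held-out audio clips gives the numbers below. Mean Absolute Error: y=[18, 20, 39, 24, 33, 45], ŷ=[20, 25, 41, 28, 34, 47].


Absolute errors: |18-20|=2, |20-25|=5, |39-41|=2, |24-28|=4, |33-34|=1, |45-47|=2
Sum = 16
MAE = 16/6 = 8/3

8/3


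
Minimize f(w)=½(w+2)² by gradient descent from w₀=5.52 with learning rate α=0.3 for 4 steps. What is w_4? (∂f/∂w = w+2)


step 1: grad = 5.52+2 = 7.52; w = 5.52 - 0.3·(7.52) = 3.264
step 2: grad = 3.264+2 = 5.264; w = 3.264 - 0.3·(5.264) = 1.6848
step 3: grad = 1.6848+2 = 3.6848; w = 1.6848 - 0.3·(3.6848) = 0.57936
step 4: grad = 0.57936+2 = 2.57936; w = 0.57936 - 0.3·(2.57936) = -0.194448

-0.194448


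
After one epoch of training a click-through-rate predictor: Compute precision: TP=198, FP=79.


Precision = TP/(TP+FP)
= 198/(198+79)
= 198/277 = 71.48%

71.48%


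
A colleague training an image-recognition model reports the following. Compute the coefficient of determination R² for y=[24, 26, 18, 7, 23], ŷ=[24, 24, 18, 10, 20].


ȳ = 19.6
SS_res = Σ(y-ŷ)² = 22
SS_tot = Σ(y-ȳ)² = 233.2
R² = 1 - SS_res/SS_tot = 1 - 0.0943 = 0.9057

0.9057


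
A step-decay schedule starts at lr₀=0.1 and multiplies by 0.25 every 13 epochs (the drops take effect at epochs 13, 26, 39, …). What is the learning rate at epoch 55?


n_drops = ⌊55/13⌋ = 4
lr = 0.1·0.25^4 = 0.1·0.00390625 = 0.000390625

0.000390625


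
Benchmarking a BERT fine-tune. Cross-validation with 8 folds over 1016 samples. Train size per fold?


Fold size = 1016/8 = 127
Training per fold = 1016 - 127 = 889

889


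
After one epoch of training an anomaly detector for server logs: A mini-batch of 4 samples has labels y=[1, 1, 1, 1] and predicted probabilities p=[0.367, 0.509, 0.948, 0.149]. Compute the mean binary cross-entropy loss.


L[0] = -ln(0.367) = 1.0024
L[1] = -ln(0.509) = 0.6753
L[2] = -ln(0.948) = 0.0534
L[3] = -ln(0.149) = 1.9038
mean = (1.0024 + 0.6753 + 0.0534 + 1.9038)/4 = 0.9087

0.9087


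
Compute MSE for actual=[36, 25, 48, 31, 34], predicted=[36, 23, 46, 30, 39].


Squared errors: (36-36)²=0, (25-23)²=4, (48-46)²=4, (31-30)²=1, (34-39)²=25
Sum = 34
MSE = 34/5 = 34/5

34/5


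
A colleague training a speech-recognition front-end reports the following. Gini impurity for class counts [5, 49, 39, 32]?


Probabilities: [5/125, 49/125, 39/125, 32/125] ≈ [0.04, 0.392, 0.312, 0.256]
Σpᵢ² = (25 + 2401 + 1521 + 1024)/125² = 4971/15625
Gini = 1 - Σpᵢ² = 1 - 4971/15625 = 0.6819

0.6819


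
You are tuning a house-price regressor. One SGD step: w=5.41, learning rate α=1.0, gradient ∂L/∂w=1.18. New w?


w_new = w - α·∇
= 5.41 - 1.0·1.18
= 5.41 - 1.18
= 4.23

4.23


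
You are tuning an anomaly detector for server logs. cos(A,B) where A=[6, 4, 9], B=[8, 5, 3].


A·B = 6·8 + 4·5 + 9·3 = 95
‖A‖ = √133 = 11.5326, ‖B‖ = √98 = 9.8995
cos = 95/(√133·√98) = 95/√13034 = 0.8321

0.8321


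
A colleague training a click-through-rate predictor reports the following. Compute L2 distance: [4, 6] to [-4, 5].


d = √((4+ 4)² + (6-5)²)
  = √(64 + 1)
  = √65 = 8.0623

8.0623


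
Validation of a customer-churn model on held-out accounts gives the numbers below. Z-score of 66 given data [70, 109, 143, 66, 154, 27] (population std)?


μ = 94.8333, σ = 44.8532
z = (66 - 94.8333)/44.8532 = -0.6428

-0.6428


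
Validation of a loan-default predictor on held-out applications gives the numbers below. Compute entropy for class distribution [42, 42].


Probabilities: [42/84, 42/84] ≈ [0.5, 0.5]
H = -((42/84)·log₂(42/84) + (42/84)·log₂(42/84))
  = 1.0 bits

1.0 bits


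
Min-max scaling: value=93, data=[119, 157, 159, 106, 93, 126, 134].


min=93, max=159
(93-93)/(159-93) = 0/66 = 0.0

0.0


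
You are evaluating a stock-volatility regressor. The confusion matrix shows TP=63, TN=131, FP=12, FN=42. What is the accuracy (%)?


Accuracy = (TP+TN)/(TP+TN+FP+FN)
= (63+131)/(248)
= 194/248 = 78.23%

78.23%


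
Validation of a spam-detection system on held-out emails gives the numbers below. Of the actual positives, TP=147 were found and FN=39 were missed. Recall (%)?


Recall = TP/(TP+FN)
= 147/(147+39)
= 147/186 = 79.03%

79.03%


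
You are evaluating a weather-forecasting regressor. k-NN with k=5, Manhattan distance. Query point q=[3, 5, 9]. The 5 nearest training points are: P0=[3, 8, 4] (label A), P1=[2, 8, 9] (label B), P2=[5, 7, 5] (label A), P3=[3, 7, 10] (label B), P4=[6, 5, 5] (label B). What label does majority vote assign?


d(q,P0) = 8  (label A)
d(q,P1) = 4  (label B)
d(q,P2) = 8  (label A)
d(q,P3) = 3  (label B)
d(q,P4) = 7  (label B)
Votes: A=2, B=3
Majority → B

B


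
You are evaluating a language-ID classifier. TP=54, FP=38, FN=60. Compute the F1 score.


Precision = 54/92 = 0.587
Recall = 54/114 = 0.4737
F1 = 2·P·R/(P+R) = 2·TP/(2·TP+FP+FN) = 108/(108+38+60) = 108/206 = 0.5243

0.5243


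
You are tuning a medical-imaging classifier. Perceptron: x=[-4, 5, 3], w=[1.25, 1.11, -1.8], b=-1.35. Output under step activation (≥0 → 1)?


z = (-4)·(1.25) + (5)·(1.11) + (3)·(-1.8) - 1.35
  = -6.2
step(z) = 0 (z<0)

0


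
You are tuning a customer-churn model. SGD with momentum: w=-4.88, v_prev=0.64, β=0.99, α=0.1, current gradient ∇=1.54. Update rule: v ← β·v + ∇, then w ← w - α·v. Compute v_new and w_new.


v_new = 0.99·0.64 + 1.54 = 0.6336 + 1.54 = 2.1736
w_new = -4.88 - 0.1·2.1736 = -4.88 - 0.21736 = -5.09736

v_new=2.1736, w_new=-5.09736


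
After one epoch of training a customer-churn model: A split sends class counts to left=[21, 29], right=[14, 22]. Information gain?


Parent = [35, 51], H_parent = 0.9749
H_left = 0.9815 (n=50), H_right = 0.9641 (n=36)
H_children = (50/86)·0.9815 + (36/86)·0.9641 = 0.9742
IG = 0.9749 - 0.9742 = 0.0007

0.0007


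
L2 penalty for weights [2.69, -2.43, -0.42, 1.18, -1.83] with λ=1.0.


‖w‖₂² = (2.69)² + (-2.43)² + (-0.42)² + (1.18)² + (-1.83)²
     = 7.2361 + 5.9049 + 0.1764 + 1.3924 + 3.3489
     = 18.0587
λ·‖w‖₂² = 1.0·18.0587 = 18.0587

18.0587


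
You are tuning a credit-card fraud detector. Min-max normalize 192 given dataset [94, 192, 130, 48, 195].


min=48, max=195
(192-48)/(195-48) = 144/147 = 0.9796

0.9796


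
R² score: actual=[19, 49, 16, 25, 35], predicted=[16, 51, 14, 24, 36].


ȳ = 28.8
SS_res = Σ(y-ŷ)² = 19
SS_tot = Σ(y-ȳ)² = 720.8
R² = 1 - SS_res/SS_tot = 1 - 0.0264 = 0.9736

0.9736


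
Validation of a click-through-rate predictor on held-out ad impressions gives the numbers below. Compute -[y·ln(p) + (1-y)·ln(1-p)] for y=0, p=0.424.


BCE = -[y·ln(p) + (1-y)·ln(1-p)]
= -0 - 1·ln(1-0.424)
= -ln(0.576) = 0.5516

0.5516


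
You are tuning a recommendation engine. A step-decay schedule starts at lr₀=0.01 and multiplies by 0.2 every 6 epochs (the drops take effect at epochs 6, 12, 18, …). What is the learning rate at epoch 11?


n_drops = ⌊11/6⌋ = 1
lr = 0.01·0.2^1 = 0.01·0.2 = 0.002

0.002


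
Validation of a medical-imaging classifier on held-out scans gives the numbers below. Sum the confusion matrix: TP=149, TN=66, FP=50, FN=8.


Total = TP + TN + FP + FN
= 149 + 66 + 50 + 8
= 273
(Predicted positive: 199, predicted negative: 74)

273


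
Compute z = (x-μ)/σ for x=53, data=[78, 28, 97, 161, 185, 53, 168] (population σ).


μ = 110, σ = 57.0163
z = (53 - 110)/57.0163 = -0.9997

-0.9997


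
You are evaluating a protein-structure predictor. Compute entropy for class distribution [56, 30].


Probabilities: [56/86, 30/86] ≈ [0.6512, 0.3488]
H = -((56/86)·log₂(56/86) + (30/86)·log₂(30/86))
  = 0.933 bits

0.933 bits


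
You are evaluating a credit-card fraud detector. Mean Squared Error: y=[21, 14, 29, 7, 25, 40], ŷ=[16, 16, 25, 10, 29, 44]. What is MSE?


Squared errors: (21-16)²=25, (14-16)²=4, (29-25)²=16, (7-10)²=9, (25-29)²=16, (40-44)²=16
Sum = 86
MSE = 86/6 = 43/3

43/3


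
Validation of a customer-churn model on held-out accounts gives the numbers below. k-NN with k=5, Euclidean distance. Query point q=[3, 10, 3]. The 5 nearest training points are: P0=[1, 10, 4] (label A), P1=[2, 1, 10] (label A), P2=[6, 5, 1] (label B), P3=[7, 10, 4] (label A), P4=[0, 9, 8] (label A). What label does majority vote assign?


d(q,P0) = 2.2361  (label A)
d(q,P1) = 11.4455  (label A)
d(q,P2) = 6.1644  (label B)
d(q,P3) = 4.1231  (label A)
d(q,P4) = 5.9161  (label A)
Votes: A=4, B=1
Majority → A

A


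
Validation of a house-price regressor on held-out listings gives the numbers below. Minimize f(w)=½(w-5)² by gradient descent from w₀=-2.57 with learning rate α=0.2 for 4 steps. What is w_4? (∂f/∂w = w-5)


step 1: grad = -2.57-5 = -7.57; w = -2.57 - 0.2·(-7.57) = -1.056
step 2: grad = -1.056-5 = -6.056; w = -1.056 - 0.2·(-6.056) = 0.1552
step 3: grad = 0.1552-5 = -4.8448; w = 0.1552 - 0.2·(-4.8448) = 1.12416
step 4: grad = 1.12416-5 = -3.87584; w = 1.12416 - 0.2·(-3.87584) = 1.899328

1.899328


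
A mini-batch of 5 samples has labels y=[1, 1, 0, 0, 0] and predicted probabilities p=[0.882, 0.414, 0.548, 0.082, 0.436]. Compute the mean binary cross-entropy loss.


L[0] = -ln(0.882) = 0.1256
L[1] = -ln(0.414) = 0.8819
L[2] = -ln(1-0.548) = -ln(0.452) = 0.7941
L[3] = -ln(1-0.082) = -ln(0.918) = 0.0856
L[4] = -ln(1-0.436) = -ln(0.564) = 0.5727
mean = (0.1256 + 0.8819 + 0.7941 + 0.0856 + 0.5727)/5 = 0.492

0.492


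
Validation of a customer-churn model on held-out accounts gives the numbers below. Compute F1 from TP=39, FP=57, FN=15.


Precision = 39/96 = 0.4062
Recall = 39/54 = 0.7222
F1 = 2·P·R/(P+R) = 2·TP/(2·TP+FP+FN) = 78/(78+57+15) = 78/150 = 0.52

0.52


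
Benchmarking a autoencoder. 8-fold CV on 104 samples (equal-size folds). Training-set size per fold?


Fold size = 104/8 = 13
Training per fold = 104 - 13 = 91

91


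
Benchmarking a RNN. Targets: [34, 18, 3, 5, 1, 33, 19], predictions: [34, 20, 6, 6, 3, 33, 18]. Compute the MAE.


Absolute errors: |34-34|=0, |18-20|=2, |3-6|=3, |5-6|=1, |1-3|=2, |33-33|=0, |19-18|=1
Sum = 9
MAE = 9/7 = 9/7

9/7


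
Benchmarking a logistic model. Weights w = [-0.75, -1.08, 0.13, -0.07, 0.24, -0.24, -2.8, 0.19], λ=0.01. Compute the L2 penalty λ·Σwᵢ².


‖w‖₂² = (-0.75)² + (-1.08)² + (0.13)² + (-0.07)² + (0.24)² + (-0.24)² + (-2.8)² + (0.19)²
     = 0.5625 + 1.1664 + 0.0169 + 0.0049 + 0.0576 + 0.0576 + 7.84 + 0.0361
     = 9.742
λ·‖w‖₂² = 0.01·9.742 = 0.09742

0.09742


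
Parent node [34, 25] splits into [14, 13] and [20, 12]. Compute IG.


Parent = [34, 25], H_parent = 0.9831
H_left = 0.999 (n=27), H_right = 0.9544 (n=32)
H_children = (27/59)·0.999 + (32/59)·0.9544 = 0.9748
IG = 0.9831 - 0.9748 = 0.0083

0.0083


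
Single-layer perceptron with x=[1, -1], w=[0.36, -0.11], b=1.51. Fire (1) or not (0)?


z = (1)·(0.36) + (-1)·(-0.11) + 1.51
  = 1.98
step(z) = 1 (z≥0)

1


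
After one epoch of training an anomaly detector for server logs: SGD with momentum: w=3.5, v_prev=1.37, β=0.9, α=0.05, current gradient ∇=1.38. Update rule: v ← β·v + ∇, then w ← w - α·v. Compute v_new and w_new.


v_new = 0.9·1.37 + 1.38 = 1.233 + 1.38 = 2.613
w_new = 3.5 - 0.05·2.613 = 3.5 - 0.13065 = 3.36935

v_new=2.613, w_new=3.36935


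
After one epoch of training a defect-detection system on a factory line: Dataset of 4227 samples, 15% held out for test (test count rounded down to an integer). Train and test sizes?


Test = ⌊4227·15/100⌋ = 634
Train = 4227 - 634 = 3593

Train: 3593, Test: 634


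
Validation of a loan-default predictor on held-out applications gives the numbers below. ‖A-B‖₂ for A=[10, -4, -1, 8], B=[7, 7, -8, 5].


d = √((10-7)² + (-4-7)² + (-1+ 8)² + (8-5)²)
  = √(9 + 121 + 49 + 9)
  = √188 = 13.7113

13.7113


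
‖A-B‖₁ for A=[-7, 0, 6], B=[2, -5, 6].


d = |-7-2| + |0+ 5| + |6-6|
  = 9 + 5 + 0
  = 14

14


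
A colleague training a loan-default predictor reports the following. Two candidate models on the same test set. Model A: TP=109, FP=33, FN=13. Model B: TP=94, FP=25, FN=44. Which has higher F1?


Model A: P=109/142=0.7676, R=109/122=0.8934, F1=2PR/(P+R)=2TP/(2TP+FP+FN)=218/264=0.8258
Model B: P=94/119=0.7899, R=94/138=0.6812, F1=2PR/(P+R)=2TP/(2TP+FP+FN)=188/257=0.7315
0.8258 > 0.7315 → Model A

Model A


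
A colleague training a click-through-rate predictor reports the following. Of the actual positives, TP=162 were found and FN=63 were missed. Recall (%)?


Recall = TP/(TP+FN)
= 162/(162+63)
= 162/225 = 72.0%

72.0%


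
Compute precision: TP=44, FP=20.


Precision = TP/(TP+FP)
= 44/(44+20)
= 44/64 = 68.75%

68.75%


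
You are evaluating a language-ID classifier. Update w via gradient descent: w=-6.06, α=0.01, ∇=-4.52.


w_new = w - α·∇
= -6.06 - 0.01·-4.52
= -6.06 + 0.0452
= -6.0148

-6.0148


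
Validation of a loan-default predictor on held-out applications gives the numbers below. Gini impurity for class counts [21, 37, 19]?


Probabilities: [21/77, 37/77, 19/77] ≈ [0.2727, 0.4805, 0.2468]
Σpᵢ² = (441 + 1369 + 361)/77² = 2171/5929
Gini = 1 - Σpᵢ² = 1 - 2171/5929 = 0.6338

0.6338


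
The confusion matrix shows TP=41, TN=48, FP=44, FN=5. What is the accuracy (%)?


Accuracy = (TP+TN)/(TP+TN+FP+FN)
= (41+48)/(138)
= 89/138 = 64.49%

64.49%


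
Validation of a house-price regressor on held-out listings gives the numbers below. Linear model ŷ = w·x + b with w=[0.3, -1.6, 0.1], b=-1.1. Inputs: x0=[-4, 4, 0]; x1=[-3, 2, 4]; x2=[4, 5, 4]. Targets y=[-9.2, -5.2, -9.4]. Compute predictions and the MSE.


ŷ0 = (0.3)·(-4) + (-1.6)·(4) + (0.1)·(0) - 1.1 = -8.7
ŷ1 = (0.3)·(-3) + (-1.6)·(2) + (0.1)·(4) - 1.1 = -4.8
ŷ2 = (0.3)·(4) + (-1.6)·(5) + (0.1)·(4) - 1.1 = -7.5
errors² = [0.25, 0.16, 3.61]
MSE = 4.0200/3 = 1.34

1.34


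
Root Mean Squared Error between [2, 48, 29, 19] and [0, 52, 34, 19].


MSE = 45/4 = 11.25
RMSE = √(45/4) = 3.3541

3.3541


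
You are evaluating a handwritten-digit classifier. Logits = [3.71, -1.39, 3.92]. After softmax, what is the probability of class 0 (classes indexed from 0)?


Exponentials: e^3.71=40.8538, e^-1.39=0.2491, e^3.92=50.4004
Sum = 91.5033
Softmax = [0.4465, 0.0027, 0.5508]
p[0] = 40.8538/91.5033 = 0.4465

0.4465


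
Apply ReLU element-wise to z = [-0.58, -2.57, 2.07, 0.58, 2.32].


ReLU(-0.58) = max(0, -0.58) = 0.0
ReLU(-2.57) = max(0, -2.57) = 0.0
ReLU(2.07) = max(0, 2.07) = 2.07
ReLU(0.58) = max(0, 0.58) = 0.58
ReLU(2.32) = max(0, 2.32) = 2.32
result = [0.0, 0.0, 2.07, 0.58, 2.32]

[0.0, 0.0, 2.07, 0.58, 2.32]


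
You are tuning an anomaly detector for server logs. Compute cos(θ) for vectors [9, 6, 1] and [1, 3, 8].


A·B = 9·1 + 6·3 + 1·8 = 35
‖A‖ = √118 = 10.8628, ‖B‖ = √74 = 8.6023
cos = 35/(√118·√74) = 35/√8732 = 0.3746

0.3746


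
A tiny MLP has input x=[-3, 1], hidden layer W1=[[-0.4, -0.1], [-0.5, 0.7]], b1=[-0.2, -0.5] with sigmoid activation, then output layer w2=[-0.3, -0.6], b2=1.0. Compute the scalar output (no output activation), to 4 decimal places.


z1[0] = (-0.4)·(-3) + (-0.1)·(1) - 0.2 = 0.9
z1[1] = (-0.5)·(-3) + (0.7)·(1) - 0.5 = 1.7
h = sigmoid(z1) = [0.7109, 0.8455]
output = (-0.3)·(0.7109) + (-0.6)·(0.8455) + 1.0 = 0.2794

0.2794


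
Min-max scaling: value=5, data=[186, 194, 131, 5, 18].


min=5, max=194
(5-5)/(194-5) = 0/189 = 0.0

0.0


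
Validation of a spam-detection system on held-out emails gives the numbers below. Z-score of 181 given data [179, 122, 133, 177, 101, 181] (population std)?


μ = 148.8333, σ = 31.6144
z = (181 - 148.8333)/31.6144 = 1.0175

1.0175


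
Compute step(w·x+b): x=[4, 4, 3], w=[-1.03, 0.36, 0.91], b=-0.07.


z = (4)·(-1.03) + (4)·(0.36) + (3)·(0.91) - 0.07
  = -0.02
step(z) = 0 (z<0)

0


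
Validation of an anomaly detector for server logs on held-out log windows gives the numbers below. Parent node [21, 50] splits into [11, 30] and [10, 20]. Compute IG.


Parent = [21, 50], H_parent = 0.8761
H_left = 0.839 (n=41), H_right = 0.9183 (n=30)
H_children = (41/71)·0.839 + (30/71)·0.9183 = 0.8725
IG = 0.8761 - 0.8725 = 0.0036

0.0036


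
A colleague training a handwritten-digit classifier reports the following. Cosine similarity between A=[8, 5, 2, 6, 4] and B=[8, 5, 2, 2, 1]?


A·B = 8·8 + 5·5 + 2·2 + 6·2 + 4·1 = 109
‖A‖ = √145 = 12.0416, ‖B‖ = √98 = 9.8995
cos = 109/(√145·√98) = 109/√14210 = 0.9144

0.9144


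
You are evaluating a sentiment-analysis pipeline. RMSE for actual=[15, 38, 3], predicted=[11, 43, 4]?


MSE = 42/3 = 14
RMSE = √(42/3) = 3.7417

3.7417


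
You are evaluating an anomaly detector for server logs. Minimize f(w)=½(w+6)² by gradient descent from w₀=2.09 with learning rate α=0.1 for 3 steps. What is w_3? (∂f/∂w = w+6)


step 1: grad = 2.09+6 = 8.09; w = 2.09 - 0.1·(8.09) = 1.281
step 2: grad = 1.281+6 = 7.281; w = 1.281 - 0.1·(7.281) = 0.5529
step 3: grad = 0.5529+6 = 6.5529; w = 0.5529 - 0.1·(6.5529) = -0.10239

-0.10239


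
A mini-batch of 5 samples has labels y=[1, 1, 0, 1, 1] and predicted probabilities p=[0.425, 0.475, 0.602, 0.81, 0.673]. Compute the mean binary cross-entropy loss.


L[0] = -ln(0.425) = 0.8557
L[1] = -ln(0.475) = 0.7444
L[2] = -ln(1-0.602) = -ln(0.398) = 0.9213
L[3] = -ln(0.81) = 0.2107
L[4] = -ln(0.673) = 0.396
mean = (0.8557 + 0.7444 + 0.9213 + 0.2107 + 0.396)/5 = 0.6256

0.6256


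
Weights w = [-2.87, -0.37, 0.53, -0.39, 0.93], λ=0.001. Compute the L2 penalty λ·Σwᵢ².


‖w‖₂² = (-2.87)² + (-0.37)² + (0.53)² + (-0.39)² + (0.93)²
     = 8.2369 + 0.1369 + 0.2809 + 0.1521 + 0.8649
     = 9.6717
λ·‖w‖₂² = 0.001·9.6717 = 0.009672

0.009672


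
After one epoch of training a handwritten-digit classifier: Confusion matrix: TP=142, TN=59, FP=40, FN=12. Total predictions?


Total = TP + TN + FP + FN
= 142 + 59 + 40 + 12
= 253
(Predicted positive: 182, predicted negative: 71)

253


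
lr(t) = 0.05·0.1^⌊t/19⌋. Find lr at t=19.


n_drops = ⌊19/19⌋ = 1
lr = 0.05·0.1^1 = 0.05·0.1 = 0.005

0.005


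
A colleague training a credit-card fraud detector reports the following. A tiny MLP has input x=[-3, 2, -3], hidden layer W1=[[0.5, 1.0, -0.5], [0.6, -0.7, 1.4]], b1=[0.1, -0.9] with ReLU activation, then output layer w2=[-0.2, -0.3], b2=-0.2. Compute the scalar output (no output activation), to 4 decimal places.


z1[0] = (0.5)·(-3) + (1.0)·(2) + (-0.5)·(-3) + 0.1 = 2.1
z1[1] = (0.6)·(-3) + (-0.7)·(2) + (1.4)·(-3) - 0.9 = -8.3
h = ReLU(z1) = [2.1, 0.0]
output = (-0.2)·(2.1) + (-0.3)·(0.0) - 0.2 = -0.62

-0.62


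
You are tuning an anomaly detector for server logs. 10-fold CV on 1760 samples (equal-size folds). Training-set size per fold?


Fold size = 1760/10 = 176
Training per fold = 1760 - 176 = 1584

1584


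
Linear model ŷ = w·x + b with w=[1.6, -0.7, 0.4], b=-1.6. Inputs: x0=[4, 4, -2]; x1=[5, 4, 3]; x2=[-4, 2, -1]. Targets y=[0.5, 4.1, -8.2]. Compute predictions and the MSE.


ŷ0 = (1.6)·(4) + (-0.7)·(4) + (0.4)·(-2) - 1.6 = 1.2
ŷ1 = (1.6)·(5) + (-0.7)·(4) + (0.4)·(3) - 1.6 = 4.8
ŷ2 = (1.6)·(-4) + (-0.7)·(2) + (0.4)·(-1) - 1.6 = -9.8
errors² = [0.49, 0.49, 2.56]
MSE = 3.5400/3 = 1.18

1.18


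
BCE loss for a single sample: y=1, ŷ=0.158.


BCE = -[y·ln(p) + (1-y)·ln(1-p)]
= -1·ln(0.158) - 0
= -ln(0.158) = 1.8452

1.8452


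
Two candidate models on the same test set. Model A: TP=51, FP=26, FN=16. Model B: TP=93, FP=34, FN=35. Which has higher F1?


Model A: P=51/77=0.6623, R=51/67=0.7612, F1=2PR/(P+R)=2TP/(2TP+FP+FN)=102/144=0.7083
Model B: P=93/127=0.7323, R=93/128=0.7266, F1=2PR/(P+R)=2TP/(2TP+FP+FN)=186/255=0.7294
0.7083 < 0.7294 → Model B

Model B


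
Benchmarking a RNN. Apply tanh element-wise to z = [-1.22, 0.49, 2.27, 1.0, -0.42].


tanh(-1.22) = -0.8397
tanh(0.49) = 0.4542
tanh(2.27) = 0.9789
tanh(1.0) = 0.7616
tanh(-0.42) = -0.3969
result = [-0.8397, 0.4542, 0.9789, 0.7616, -0.3969]

[-0.8397, 0.4542, 0.9789, 0.7616, -0.3969]


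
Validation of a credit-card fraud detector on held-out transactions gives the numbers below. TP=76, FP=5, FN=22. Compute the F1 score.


Precision = 76/81 = 0.9383
Recall = 76/98 = 0.7755
F1 = 2·P·R/(P+R) = 2·TP/(2·TP+FP+FN) = 152/(152+5+22) = 152/179 = 0.8492

0.8492


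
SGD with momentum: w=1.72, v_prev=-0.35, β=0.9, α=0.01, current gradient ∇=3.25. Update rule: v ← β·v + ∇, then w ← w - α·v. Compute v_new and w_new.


v_new = 0.9·-0.35 + 3.25 = -0.315 + 3.25 = 2.935
w_new = 1.72 - 0.01·2.935 = 1.72 - 0.02935 = 1.69065

v_new=2.935, w_new=1.69065


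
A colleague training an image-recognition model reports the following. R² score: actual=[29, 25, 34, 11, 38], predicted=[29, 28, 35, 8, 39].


ȳ = 27.4
SS_res = Σ(y-ŷ)² = 20
SS_tot = Σ(y-ȳ)² = 433.2
R² = 1 - SS_res/SS_tot = 1 - 0.0462 = 0.9538

0.9538


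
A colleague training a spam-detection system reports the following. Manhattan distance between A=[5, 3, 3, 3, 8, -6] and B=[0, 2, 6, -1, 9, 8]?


d = |5-0| + |3-2| + |3-6| + |3+ 1| + |8-9| + |-6-8|
  = 5 + 1 + 3 + 4 + 1 + 14
  = 28

28


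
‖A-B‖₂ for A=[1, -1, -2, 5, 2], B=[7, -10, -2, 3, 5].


d = √((1-7)² + (-1+ 10)² + (-2+ 2)² + (5-3)² + (2-5)²)
  = √(36 + 81 + 0 + 4 + 9)
  = √130 = 11.4018

11.4018


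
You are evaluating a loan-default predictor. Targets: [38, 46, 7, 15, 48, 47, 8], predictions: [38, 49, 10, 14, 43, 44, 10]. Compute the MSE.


Squared errors: (38-38)²=0, (46-49)²=9, (7-10)²=9, (15-14)²=1, (48-43)²=25, (47-44)²=9, (8-10)²=4
Sum = 57
MSE = 57/7 = 57/7

57/7


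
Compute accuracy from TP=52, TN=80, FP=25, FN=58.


Accuracy = (TP+TN)/(TP+TN+FP+FN)
= (52+80)/(215)
= 132/215 = 61.4%

61.4%


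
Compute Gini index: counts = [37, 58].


Probabilities: [37/95, 58/95] ≈ [0.3895, 0.6105]
Σpᵢ² = (1369 + 3364)/95² = 4733/9025
Gini = 1 - Σpᵢ² = 1 - 4733/9025 = 0.4756

0.4756


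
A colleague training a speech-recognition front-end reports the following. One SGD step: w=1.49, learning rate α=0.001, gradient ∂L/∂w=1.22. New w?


w_new = w - α·∇
= 1.49 - 0.001·1.22
= 1.49 - 0.00122
= 1.48878

1.48878


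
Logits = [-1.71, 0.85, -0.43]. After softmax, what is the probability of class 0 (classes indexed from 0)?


Exponentials: e^-1.71=0.1809, e^0.85=2.3396, e^-0.43=0.6505
Sum = 3.171
Softmax = [0.057, 0.7378, 0.2051]
p[0] = 0.1809/3.171 = 0.057

0.057


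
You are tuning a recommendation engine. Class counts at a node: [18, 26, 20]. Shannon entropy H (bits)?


Probabilities: [18/64, 26/64, 20/64] ≈ [0.2812, 0.4062, 0.3125]
H = -((18/64)·log₂(18/64) + (26/64)·log₂(26/64) + (20/64)·log₂(20/64))
  = 1.5671 bits

1.5671 bits


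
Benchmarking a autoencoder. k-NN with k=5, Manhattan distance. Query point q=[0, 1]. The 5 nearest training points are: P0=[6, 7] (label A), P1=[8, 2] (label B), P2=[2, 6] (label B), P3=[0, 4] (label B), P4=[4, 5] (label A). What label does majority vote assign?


d(q,P0) = 12  (label A)
d(q,P1) = 9  (label B)
d(q,P2) = 7  (label B)
d(q,P3) = 3  (label B)
d(q,P4) = 8  (label A)
Votes: A=2, B=3
Majority → B

B


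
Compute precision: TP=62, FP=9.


Precision = TP/(TP+FP)
= 62/(62+9)
= 62/71 = 87.32%

87.32%


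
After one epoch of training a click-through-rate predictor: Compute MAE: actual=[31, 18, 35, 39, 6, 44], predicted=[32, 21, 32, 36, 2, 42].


Absolute errors: |31-32|=1, |18-21|=3, |35-32|=3, |39-36|=3, |6-2|=4, |44-42|=2
Sum = 16
MAE = 16/6 = 8/3

8/3


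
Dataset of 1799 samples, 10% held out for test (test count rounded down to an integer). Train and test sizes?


Test = ⌊1799·10/100⌋ = 179
Train = 1799 - 179 = 1620

Train: 1620, Test: 179


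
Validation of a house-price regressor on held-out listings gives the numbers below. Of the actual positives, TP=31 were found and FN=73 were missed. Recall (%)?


Recall = TP/(TP+FN)
= 31/(31+73)
= 31/104 = 29.81%

29.81%


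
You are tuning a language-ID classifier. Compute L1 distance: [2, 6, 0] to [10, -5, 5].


d = |2-10| + |6+ 5| + |0-5|
  = 8 + 11 + 5
  = 24

24


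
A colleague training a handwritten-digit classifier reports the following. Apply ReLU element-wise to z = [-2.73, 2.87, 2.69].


ReLU(-2.73) = max(0, -2.73) = 0.0
ReLU(2.87) = max(0, 2.87) = 2.87
ReLU(2.69) = max(0, 2.69) = 2.69
result = [0.0, 2.87, 2.69]

[0.0, 2.87, 2.69]


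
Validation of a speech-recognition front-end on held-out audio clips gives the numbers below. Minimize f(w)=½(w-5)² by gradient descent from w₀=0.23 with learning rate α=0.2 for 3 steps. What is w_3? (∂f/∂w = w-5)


step 1: grad = 0.23-5 = -4.77; w = 0.23 - 0.2·(-4.77) = 1.184
step 2: grad = 1.184-5 = -3.816; w = 1.184 - 0.2·(-3.816) = 1.9472
step 3: grad = 1.9472-5 = -3.0528; w = 1.9472 - 0.2·(-3.0528) = 2.55776

2.55776


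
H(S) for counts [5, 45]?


Probabilities: [5/50, 45/50] ≈ [0.1, 0.9]
H = -((5/50)·log₂(5/50) + (45/50)·log₂(45/50))
  = 0.469 bits

0.469 bits


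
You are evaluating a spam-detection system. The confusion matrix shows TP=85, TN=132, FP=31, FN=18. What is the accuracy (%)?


Accuracy = (TP+TN)/(TP+TN+FP+FN)
= (85+132)/(266)
= 217/266 = 81.58%

81.58%


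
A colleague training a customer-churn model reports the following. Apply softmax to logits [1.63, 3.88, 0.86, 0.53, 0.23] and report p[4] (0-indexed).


Exponentials: e^1.63=5.1039, e^3.88=48.4242, e^0.86=2.3632, e^0.53=1.6989, e^0.23=1.2586
Sum = 58.8488
Softmax = [0.0867, 0.8229, 0.0402, 0.0289, 0.0214]
p[4] = 1.2586/58.8488 = 0.0214

0.0214


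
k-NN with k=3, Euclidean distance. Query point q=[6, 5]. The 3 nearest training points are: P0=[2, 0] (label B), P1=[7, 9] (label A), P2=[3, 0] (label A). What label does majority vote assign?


d(q,P0) = 6.4031  (label B)
d(q,P1) = 4.1231  (label A)
d(q,P2) = 5.831  (label A)
Votes: A=2, B=1
Majority → A

A


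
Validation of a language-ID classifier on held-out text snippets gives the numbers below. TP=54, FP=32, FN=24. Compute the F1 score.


Precision = 54/86 = 0.6279
Recall = 54/78 = 0.6923
F1 = 2·P·R/(P+R) = 2·TP/(2·TP+FP+FN) = 108/(108+32+24) = 108/164 = 0.6585

0.6585


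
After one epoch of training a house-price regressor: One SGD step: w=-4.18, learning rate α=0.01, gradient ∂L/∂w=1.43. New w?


w_new = w - α·∇
= -4.18 - 0.01·1.43
= -4.18 - 0.0143
= -4.1943

-4.1943


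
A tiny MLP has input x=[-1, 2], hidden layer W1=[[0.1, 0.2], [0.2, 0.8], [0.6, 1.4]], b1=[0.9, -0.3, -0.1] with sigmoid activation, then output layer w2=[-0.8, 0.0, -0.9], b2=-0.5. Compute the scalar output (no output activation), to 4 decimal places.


z1[0] = (0.1)·(-1) + (0.2)·(2) + 0.9 = 1.2
z1[1] = (0.2)·(-1) + (0.8)·(2) - 0.3 = 1.1
z1[2] = (0.6)·(-1) + (1.4)·(2) - 0.1 = 2.1
h = sigmoid(z1) = [0.7685, 0.7503, 0.8909]
output = (-0.8)·(0.7685) + (0.0)·(0.7503) + (-0.9)·(0.8909) - 0.5 = -1.9166

-1.9166


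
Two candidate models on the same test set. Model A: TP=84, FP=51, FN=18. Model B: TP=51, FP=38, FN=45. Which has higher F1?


Model A: P=84/135=0.6222, R=84/102=0.8235, F1=2PR/(P+R)=2TP/(2TP+FP+FN)=168/237=0.7089
Model B: P=51/89=0.573, R=51/96=0.5312, F1=2PR/(P+R)=2TP/(2TP+FP+FN)=102/185=0.5514
0.7089 > 0.5514 → Model A

Model A


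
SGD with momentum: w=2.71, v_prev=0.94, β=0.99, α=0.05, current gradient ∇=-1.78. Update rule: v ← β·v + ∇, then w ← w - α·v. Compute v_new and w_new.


v_new = 0.99·0.94 - 1.78 = 0.9306 - 1.78 = -0.8494
w_new = 2.71 - 0.05·-0.8494 = 2.71 + 0.04247 = 2.75247

v_new=-0.8494, w_new=2.75247


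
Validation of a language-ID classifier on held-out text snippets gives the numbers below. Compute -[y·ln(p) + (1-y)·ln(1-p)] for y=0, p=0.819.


BCE = -[y·ln(p) + (1-y)·ln(1-p)]
= -0 - 1·ln(1-0.819)
= -ln(0.181) = 1.7093

1.7093


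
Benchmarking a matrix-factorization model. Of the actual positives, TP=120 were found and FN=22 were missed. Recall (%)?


Recall = TP/(TP+FN)
= 120/(120+22)
= 120/142 = 84.51%

84.51%


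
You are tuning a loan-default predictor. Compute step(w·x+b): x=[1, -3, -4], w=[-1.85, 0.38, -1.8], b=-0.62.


z = (1)·(-1.85) + (-3)·(0.38) + (-4)·(-1.8) - 0.62
  = 3.59
step(z) = 1 (z≥0)

1


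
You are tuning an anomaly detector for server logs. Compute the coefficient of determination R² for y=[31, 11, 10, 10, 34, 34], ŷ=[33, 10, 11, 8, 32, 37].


ȳ = 21.6667
SS_res = Σ(y-ŷ)² = 23
SS_tot = Σ(y-ȳ)² = 777.33
R² = 1 - SS_res/SS_tot = 1 - 0.0296 = 0.9704

0.9704


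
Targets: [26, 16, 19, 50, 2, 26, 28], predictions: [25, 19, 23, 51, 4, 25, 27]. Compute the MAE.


Absolute errors: |26-25|=1, |16-19|=3, |19-23|=4, |50-51|=1, |2-4|=2, |26-25|=1, |28-27|=1
Sum = 13
MAE = 13/7 = 13/7

13/7


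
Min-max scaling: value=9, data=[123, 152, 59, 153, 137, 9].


min=9, max=153
(9-9)/(153-9) = 0/144 = 0.0

0.0


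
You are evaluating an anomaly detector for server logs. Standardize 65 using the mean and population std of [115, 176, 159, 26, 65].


μ = 108.2, σ = 56.2971
z = (65 - 108.2)/56.2971 = -0.7674

-0.7674


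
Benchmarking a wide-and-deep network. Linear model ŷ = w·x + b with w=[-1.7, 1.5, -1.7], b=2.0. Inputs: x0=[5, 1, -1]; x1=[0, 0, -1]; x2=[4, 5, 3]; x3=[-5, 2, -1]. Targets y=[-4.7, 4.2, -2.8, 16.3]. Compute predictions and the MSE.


ŷ0 = (-1.7)·(5) + (1.5)·(1) + (-1.7)·(-1) + 2.0 = -3.3
ŷ1 = (-1.7)·(0) + (1.5)·(0) + (-1.7)·(-1) + 2.0 = 3.7
ŷ2 = (-1.7)·(4) + (1.5)·(5) + (-1.7)·(3) + 2.0 = -2.4
ŷ3 = (-1.7)·(-5) + (1.5)·(2) + (-1.7)·(-1) + 2.0 = 15.2
errors² = [1.96, 0.25, 0.16, 1.21]
MSE = 3.5800/4 = 0.895

0.895


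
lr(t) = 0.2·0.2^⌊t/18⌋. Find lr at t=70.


n_drops = ⌊70/18⌋ = 3
lr = 0.2·0.2^3 = 0.2·0.008 = 0.0016

0.0016


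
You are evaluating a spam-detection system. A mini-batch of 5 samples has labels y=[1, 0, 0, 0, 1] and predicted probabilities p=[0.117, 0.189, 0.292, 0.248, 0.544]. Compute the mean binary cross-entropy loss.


L[0] = -ln(0.117) = 2.1456
L[1] = -ln(1-0.189) = -ln(0.811) = 0.2095
L[2] = -ln(1-0.292) = -ln(0.708) = 0.3453
L[3] = -ln(1-0.248) = -ln(0.752) = 0.285
L[4] = -ln(0.544) = 0.6088
mean = (2.1456 + 0.2095 + 0.3453 + 0.285 + 0.6088)/5 = 0.7188

0.7188


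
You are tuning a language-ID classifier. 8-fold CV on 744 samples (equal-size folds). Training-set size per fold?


Fold size = 744/8 = 93
Training per fold = 744 - 93 = 651

651


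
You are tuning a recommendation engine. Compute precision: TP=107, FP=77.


Precision = TP/(TP+FP)
= 107/(107+77)
= 107/184 = 58.15%

58.15%


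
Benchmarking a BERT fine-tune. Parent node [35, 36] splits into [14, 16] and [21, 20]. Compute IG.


Parent = [35, 36], H_parent = 0.9999
H_left = 0.9968 (n=30), H_right = 0.9996 (n=41)
H_children = (30/71)·0.9968 + (41/71)·0.9996 = 0.9984
IG = 0.9999 - 0.9984 = 0.0015

0.0015


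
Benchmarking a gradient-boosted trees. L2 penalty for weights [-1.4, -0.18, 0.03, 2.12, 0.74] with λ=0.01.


‖w‖₂² = (-1.4)² + (-0.18)² + (0.03)² + (2.12)² + (0.74)²
     = 1.96 + 0.0324 + 0.0009 + 4.4944 + 0.5476
     = 7.0353
λ·‖w‖₂² = 0.01·7.0353 = 0.070353

0.070353


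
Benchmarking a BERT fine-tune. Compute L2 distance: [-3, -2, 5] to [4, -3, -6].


d = √((-3-4)² + (-2+ 3)² + (5+ 6)²)
  = √(49 + 1 + 121)
  = √171 = 13.0767

13.0767


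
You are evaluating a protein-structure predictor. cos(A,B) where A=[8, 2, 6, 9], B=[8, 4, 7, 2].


A·B = 8·8 + 2·4 + 6·7 + 9·2 = 132
‖A‖ = √185 = 13.6015, ‖B‖ = √133 = 11.5326
cos = 132/(√185·√133) = 132/√24605 = 0.8415

0.8415


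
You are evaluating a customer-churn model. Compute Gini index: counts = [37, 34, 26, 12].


Probabilities: [37/109, 34/109, 26/109, 12/109] ≈ [0.3394, 0.3119, 0.2385, 0.1101]
Σpᵢ² = (1369 + 1156 + 676 + 144)/109² = 3345/11881
Gini = 1 - Σpᵢ² = 1 - 3345/11881 = 0.7185

0.7185


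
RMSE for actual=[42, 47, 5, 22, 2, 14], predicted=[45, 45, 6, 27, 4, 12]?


MSE = 47/6 = 7.8333
RMSE = √(47/6) = 2.7988

2.7988


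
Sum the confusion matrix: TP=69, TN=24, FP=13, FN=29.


Total = TP + TN + FP + FN
= 69 + 24 + 13 + 29
= 135
(Predicted positive: 82, predicted negative: 53)

135


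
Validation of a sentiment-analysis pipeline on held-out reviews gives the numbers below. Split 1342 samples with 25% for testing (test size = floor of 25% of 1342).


Test = ⌊1342·25/100⌋ = 335
Train = 1342 - 335 = 1007

Train: 1007, Test: 335


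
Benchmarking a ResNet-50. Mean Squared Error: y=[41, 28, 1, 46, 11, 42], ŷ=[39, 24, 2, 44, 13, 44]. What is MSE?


Squared errors: (41-39)²=4, (28-24)²=16, (1-2)²=1, (46-44)²=4, (11-13)²=4, (42-44)²=4
Sum = 33
MSE = 33/6 = 11/2

11/2


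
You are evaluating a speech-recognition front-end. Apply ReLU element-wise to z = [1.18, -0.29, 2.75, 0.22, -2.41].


ReLU(1.18) = max(0, 1.18) = 1.18
ReLU(-0.29) = max(0, -0.29) = 0.0
ReLU(2.75) = max(0, 2.75) = 2.75
ReLU(0.22) = max(0, 0.22) = 0.22
ReLU(-2.41) = max(0, -2.41) = 0.0
result = [1.18, 0.0, 2.75, 0.22, 0.0]

[1.18, 0.0, 2.75, 0.22, 0.0]


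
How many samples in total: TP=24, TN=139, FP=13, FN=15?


Total = TP + TN + FP + FN
= 24 + 139 + 13 + 15
= 191
(Predicted positive: 37, predicted negative: 154)

191


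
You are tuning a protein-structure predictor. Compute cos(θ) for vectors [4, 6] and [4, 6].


A·B = 4·4 + 6·6 = 52
‖A‖ = √52 = 7.2111, ‖B‖ = √52 = 7.2111
cos = 52/(√52·√52) = 52/√2704 = 1.0

1.0


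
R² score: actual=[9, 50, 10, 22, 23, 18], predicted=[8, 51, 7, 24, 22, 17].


ȳ = 22
SS_res = Σ(y-ŷ)² = 17
SS_tot = Σ(y-ȳ)² = 1114
R² = 1 - SS_res/SS_tot = 1 - 0.0153 = 0.9847

0.9847


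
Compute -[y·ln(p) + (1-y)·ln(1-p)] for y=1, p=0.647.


BCE = -[y·ln(p) + (1-y)·ln(1-p)]
= -1·ln(0.647) - 0
= -ln(0.647) = 0.4354

0.4354


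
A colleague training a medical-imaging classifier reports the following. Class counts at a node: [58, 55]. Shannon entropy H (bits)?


Probabilities: [58/113, 55/113] ≈ [0.5133, 0.4867]
H = -((58/113)·log₂(58/113) + (55/113)·log₂(55/113))
  = 0.9995 bits

0.9995 bits


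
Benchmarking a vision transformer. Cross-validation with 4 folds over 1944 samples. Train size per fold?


Fold size = 1944/4 = 486
Training per fold = 1944 - 486 = 1458

1458


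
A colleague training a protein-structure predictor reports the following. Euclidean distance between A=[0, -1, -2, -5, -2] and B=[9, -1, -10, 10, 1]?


d = √((0-9)² + (-1+ 1)² + (-2+ 10)² + (-5-10)² + (-2-1)²)
  = √(81 + 0 + 64 + 225 + 9)
  = √379 = 19.4679

19.4679


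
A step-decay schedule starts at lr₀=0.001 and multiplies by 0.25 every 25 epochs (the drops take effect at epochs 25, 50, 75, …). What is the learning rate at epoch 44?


n_drops = ⌊44/25⌋ = 1
lr = 0.001·0.25^1 = 0.001·0.25 = 0.00025

0.00025


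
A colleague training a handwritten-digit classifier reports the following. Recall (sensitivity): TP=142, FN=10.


Recall = TP/(TP+FN)
= 142/(142+10)
= 142/152 = 93.42%

93.42%


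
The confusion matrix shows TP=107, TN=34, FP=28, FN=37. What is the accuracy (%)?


Accuracy = (TP+TN)/(TP+TN+FP+FN)
= (107+34)/(206)
= 141/206 = 68.45%

68.45%


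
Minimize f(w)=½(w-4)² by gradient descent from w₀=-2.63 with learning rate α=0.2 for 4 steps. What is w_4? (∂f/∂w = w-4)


step 1: grad = -2.63-4 = -6.63; w = -2.63 - 0.2·(-6.63) = -1.304
step 2: grad = -1.304-4 = -5.304; w = -1.304 - 0.2·(-5.304) = -0.2432
step 3: grad = -0.2432-4 = -4.2432; w = -0.2432 - 0.2·(-4.2432) = 0.60544
step 4: grad = 0.60544-4 = -3.39456; w = 0.60544 - 0.2·(-3.39456) = 1.284352

1.284352


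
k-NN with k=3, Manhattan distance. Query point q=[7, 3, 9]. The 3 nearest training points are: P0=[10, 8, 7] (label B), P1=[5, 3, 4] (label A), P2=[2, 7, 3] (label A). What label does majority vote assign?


d(q,P0) = 10  (label B)
d(q,P1) = 7  (label A)
d(q,P2) = 15  (label A)
Votes: A=2, B=1
Majority → A

A


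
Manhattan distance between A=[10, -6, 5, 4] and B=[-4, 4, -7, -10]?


d = |10+ 4| + |-6-4| + |5+ 7| + |4+ 10|
  = 14 + 10 + 12 + 14
  = 50

50


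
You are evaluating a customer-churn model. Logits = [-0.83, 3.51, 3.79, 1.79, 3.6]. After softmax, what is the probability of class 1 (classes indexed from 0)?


Exponentials: e^-0.83=0.436, e^3.51=33.4483, e^3.79=44.2564, e^1.79=5.9895, e^3.6=36.5982
Sum = 120.7284
Softmax = [0.0036, 0.2771, 0.3666, 0.0496, 0.3031]
p[1] = 33.4483/120.7284 = 0.2771

0.2771


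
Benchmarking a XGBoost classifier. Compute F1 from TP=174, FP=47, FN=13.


Precision = 174/221 = 0.7873
Recall = 174/187 = 0.9305
F1 = 2·P·R/(P+R) = 2·TP/(2·TP+FP+FN) = 348/(348+47+13) = 348/408 = 0.8529

0.8529


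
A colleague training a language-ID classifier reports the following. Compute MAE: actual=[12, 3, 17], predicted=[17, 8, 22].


Absolute errors: |12-17|=5, |3-8|=5, |17-22|=5
Sum = 15
MAE = 15/3 = 5

5
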